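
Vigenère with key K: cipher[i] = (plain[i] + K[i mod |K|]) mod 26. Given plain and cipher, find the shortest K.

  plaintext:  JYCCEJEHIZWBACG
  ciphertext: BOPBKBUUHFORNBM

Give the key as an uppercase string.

SQNZG

  i= 0: B-J = 18 → S
  i= 1: O-Y = 16 → Q
  i= 2: P-C = 13 → N
  i= 3: B-C = 25 → Z
  i= 4: K-E =  6 → G
  i= 5: B-J = 18 → S
  i= 6: U-E = 16 → Q
  i= 7: U-H = 13 → N
  i= 8: H-I = 25 → Z
  i= 9: F-Z =  6 → G
  i=10: O-W = 18 → S
  i=11: R-B = 16 → Q
  i=12: N-A = 13 → N
  i=13: B-C = 25 → Z
  i=14: M-G =  6 → G
  shifts repeat with period 5: SQNZG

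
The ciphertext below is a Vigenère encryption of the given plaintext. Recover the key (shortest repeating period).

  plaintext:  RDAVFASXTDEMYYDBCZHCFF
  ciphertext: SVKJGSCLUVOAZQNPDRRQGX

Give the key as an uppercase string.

BSKO

  i= 0: S-R =  1 → B
  i= 1: V-D = 18 → S
  i= 2: K-A = 10 → K
  i= 3: J-V = 14 → O
  i= 4: G-F =  1 → B
  i= 5: S-A = 18 → S
  i= 6: C-S = 10 → K
  i= 7: L-X = 14 → O
  i= 8: U-T =  1 → B
  i= 9: V-D = 18 → S
  i=10: O-E = 10 → K
  i=11: A-M = 14 → O
  i=12: Z-Y =  1 → B
  i=13: Q-Y = 18 → S
  i=14: N-D = 10 → K
  i=15: P-B = 14 → O
  i=16: D-C =  1 → B
  i=17: R-Z = 18 → S
  i=18: R-H = 10 → K
  i=19: Q-C = 14 → O
  i=20: G-F =  1 → B
  i=21: X-F = 18 → S
  shifts repeat with period 4: BSKO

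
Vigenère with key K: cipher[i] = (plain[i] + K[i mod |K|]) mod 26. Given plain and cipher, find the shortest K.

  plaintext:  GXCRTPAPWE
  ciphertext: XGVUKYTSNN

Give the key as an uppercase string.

  i= 0: X-G = 17 → R
  i= 1: G-X =  9 → J
  i= 2: V-C = 19 → T
  i= 3: U-R =  3 → D
  i= 4: K-T = 17 → R
  i= 5: Y-P =  9 → J
  i= 6: T-A = 19 → T
  i= 7: S-P =  3 → D
  i= 8: N-W = 17 → R
  i= 9: N-E =  9 → J
  shifts repeat with period 4: RJTD

RJTD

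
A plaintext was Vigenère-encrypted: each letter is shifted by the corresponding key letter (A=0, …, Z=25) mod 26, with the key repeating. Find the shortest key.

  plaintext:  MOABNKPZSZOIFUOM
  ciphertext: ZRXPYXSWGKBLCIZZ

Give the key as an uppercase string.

  i= 0: Z-M = 13 → N
  i= 1: R-O =  3 → D
  i= 2: X-A = 23 → X
  i= 3: P-B = 14 → O
  i= 4: Y-N = 11 → L
  i= 5: X-K = 13 → N
  i= 6: S-P =  3 → D
  i= 7: W-Z = 23 → X
  i= 8: G-S = 14 → O
  i= 9: K-Z = 11 → L
  i=10: B-O = 13 → N
  i=11: L-I =  3 → D
  i=12: C-F = 23 → X
  i=13: I-U = 14 → O
  i=14: Z-O = 11 → L
  i=15: Z-M = 13 → N
  shifts repeat with period 5: NDXOL

NDXOL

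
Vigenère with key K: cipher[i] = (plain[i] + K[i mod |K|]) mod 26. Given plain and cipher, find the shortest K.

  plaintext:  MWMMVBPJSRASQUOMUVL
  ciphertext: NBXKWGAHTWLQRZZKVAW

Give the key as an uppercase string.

BFLY

  i= 0: N-M =  1 → B
  i= 1: B-W =  5 → F
  i= 2: X-M = 11 → L
  i= 3: K-M = 24 → Y
  i= 4: W-V =  1 → B
  i= 5: G-B =  5 → F
  i= 6: A-P = 11 → L
  i= 7: H-J = 24 → Y
  i= 8: T-S =  1 → B
  i= 9: W-R =  5 → F
  i=10: L-A = 11 → L
  i=11: Q-S = 24 → Y
  i=12: R-Q =  1 → B
  i=13: Z-U =  5 → F
  i=14: Z-O = 11 → L
  i=15: K-M = 24 → Y
  i=16: V-U =  1 → B
  i=17: A-V =  5 → F
  i=18: W-L = 11 → L
  shifts repeat with period 4: BFLY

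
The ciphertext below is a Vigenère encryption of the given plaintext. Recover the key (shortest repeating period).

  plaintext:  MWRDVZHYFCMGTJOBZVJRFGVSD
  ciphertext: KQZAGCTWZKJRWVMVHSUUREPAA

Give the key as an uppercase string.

YUIXLDM

  i= 0: K-M = 24 → Y
  i= 1: Q-W = 20 → U
  i= 2: Z-R =  8 → I
  i= 3: A-D = 23 → X
  i= 4: G-V = 11 → L
  i= 5: C-Z =  3 → D
  i= 6: T-H = 12 → M
  i= 7: W-Y = 24 → Y
  i= 8: Z-F = 20 → U
  i= 9: K-C =  8 → I
  i=10: J-M = 23 → X
  i=11: R-G = 11 → L
  i=12: W-T =  3 → D
  i=13: V-J = 12 → M
  i=14: M-O = 24 → Y
  i=15: V-B = 20 → U
  i=16: H-Z =  8 → I
  i=17: S-V = 23 → X
  i=18: U-J = 11 → L
  i=19: U-R =  3 → D
  i=20: R-F = 12 → M
  i=21: E-G = 24 → Y
  i=22: P-V = 20 → U
  i=23: A-S =  8 → I
  i=24: A-D = 23 → X
  shifts repeat with period 7: YUIXLDM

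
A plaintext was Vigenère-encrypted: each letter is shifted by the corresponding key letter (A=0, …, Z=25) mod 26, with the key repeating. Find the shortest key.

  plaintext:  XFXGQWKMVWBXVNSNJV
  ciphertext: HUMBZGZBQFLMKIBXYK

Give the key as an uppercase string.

  i= 0: H-X = 10 → K
  i= 1: U-F = 15 → P
  i= 2: M-X = 15 → P
  i= 3: B-G = 21 → V
  i= 4: Z-Q =  9 → J
  i= 5: G-W = 10 → K
  i= 6: Z-K = 15 → P
  i= 7: B-M = 15 → P
  i= 8: Q-V = 21 → V
  i= 9: F-W =  9 → J
  i=10: L-B = 10 → K
  i=11: M-X = 15 → P
  i=12: K-V = 15 → P
  i=13: I-N = 21 → V
  i=14: B-S =  9 → J
  i=15: X-N = 10 → K
  i=16: Y-J = 15 → P
  i=17: K-V = 15 → P
  shifts repeat with period 5: KPPVJ

KPPVJ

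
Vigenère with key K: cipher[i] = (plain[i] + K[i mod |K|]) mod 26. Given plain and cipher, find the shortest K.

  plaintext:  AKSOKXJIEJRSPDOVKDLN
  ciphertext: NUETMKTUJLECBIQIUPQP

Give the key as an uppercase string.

NKMFC

  i= 0: N-A = 13 → N
  i= 1: U-K = 10 → K
  i= 2: E-S = 12 → M
  i= 3: T-O =  5 → F
  i= 4: M-K =  2 → C
  i= 5: K-X = 13 → N
  i= 6: T-J = 10 → K
  i= 7: U-I = 12 → M
  i= 8: J-E =  5 → F
  i= 9: L-J =  2 → C
  i=10: E-R = 13 → N
  i=11: C-S = 10 → K
  i=12: B-P = 12 → M
  i=13: I-D =  5 → F
  i=14: Q-O =  2 → C
  i=15: I-V = 13 → N
  i=16: U-K = 10 → K
  i=17: P-D = 12 → M
  i=18: Q-L =  5 → F
  i=19: P-N =  2 → C
  shifts repeat with period 5: NKMFC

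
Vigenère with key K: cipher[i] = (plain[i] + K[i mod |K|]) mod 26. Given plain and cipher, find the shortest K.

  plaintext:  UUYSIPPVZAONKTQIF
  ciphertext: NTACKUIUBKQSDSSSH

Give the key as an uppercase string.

  i= 0: N-U = 19 → T
  i= 1: T-U = 25 → Z
  i= 2: A-Y =  2 → C
  i= 3: C-S = 10 → K
  i= 4: K-I =  2 → C
  i= 5: U-P =  5 → F
  i= 6: I-P = 19 → T
  i= 7: U-V = 25 → Z
  i= 8: B-Z =  2 → C
  i= 9: K-A = 10 → K
  i=10: Q-O =  2 → C
  i=11: S-N =  5 → F
  i=12: D-K = 19 → T
  i=13: S-T = 25 → Z
  i=14: S-Q =  2 → C
  i=15: S-I = 10 → K
  i=16: H-F =  2 → C
  shifts repeat with period 6: TZCKCF

TZCKCF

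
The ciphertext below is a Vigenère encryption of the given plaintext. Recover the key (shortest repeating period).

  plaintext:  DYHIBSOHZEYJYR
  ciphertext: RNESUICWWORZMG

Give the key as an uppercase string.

  i= 0: R-D = 14 → O
  i= 1: N-Y = 15 → P
  i= 2: E-H = 23 → X
  i= 3: S-I = 10 → K
  i= 4: U-B = 19 → T
  i= 5: I-S = 16 → Q
  i= 6: C-O = 14 → O
  i= 7: W-H = 15 → P
  i= 8: W-Z = 23 → X
  i= 9: O-E = 10 → K
  i=10: R-Y = 19 → T
  i=11: Z-J = 16 → Q
  i=12: M-Y = 14 → O
  i=13: G-R = 15 → P
  shifts repeat with period 6: OPXKTQ

OPXKTQ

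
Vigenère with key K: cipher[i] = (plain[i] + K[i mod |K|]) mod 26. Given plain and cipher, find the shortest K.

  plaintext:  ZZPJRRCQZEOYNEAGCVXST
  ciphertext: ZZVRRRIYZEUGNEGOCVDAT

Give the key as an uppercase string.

  i= 0: Z-Z =  0 → A
  i= 1: Z-Z =  0 → A
  i= 2: V-P =  6 → G
  i= 3: R-J =  8 → I
  i= 4: R-R =  0 → A
  i= 5: R-R =  0 → A
  i= 6: I-C =  6 → G
  i= 7: Y-Q =  8 → I
  i= 8: Z-Z =  0 → A
  i= 9: E-E =  0 → A
  i=10: U-O =  6 → G
  i=11: G-Y =  8 → I
  i=12: N-N =  0 → A
  i=13: E-E =  0 → A
  i=14: G-A =  6 → G
  i=15: O-G =  8 → I
  i=16: C-C =  0 → A
  i=17: V-V =  0 → A
  i=18: D-X =  6 → G
  i=19: A-S =  8 → I
  i=20: T-T =  0 → A
  shifts repeat with period 4: AAGI

AAGI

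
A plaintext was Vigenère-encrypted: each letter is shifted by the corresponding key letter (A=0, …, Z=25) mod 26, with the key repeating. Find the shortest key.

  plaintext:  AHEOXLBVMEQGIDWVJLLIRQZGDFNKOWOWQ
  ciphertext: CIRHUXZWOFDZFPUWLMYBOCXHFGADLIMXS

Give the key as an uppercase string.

  i= 0: C-A =  2 → C
  i= 1: I-H =  1 → B
  i= 2: R-E = 13 → N
  i= 3: H-O = 19 → T
  i= 4: U-X = 23 → X
  i= 5: X-L = 12 → M
  i= 6: Z-B = 24 → Y
  i= 7: W-V =  1 → B
  i= 8: O-M =  2 → C
  i= 9: F-E =  1 → B
  i=10: D-Q = 13 → N
  i=11: Z-G = 19 → T
  i=12: F-I = 23 → X
  i=13: P-D = 12 → M
  i=14: U-W = 24 → Y
  i=15: W-V =  1 → B
  i=16: L-J =  2 → C
  i=17: M-L =  1 → B
  i=18: Y-L = 13 → N
  i=19: B-I = 19 → T
  i=20: O-R = 23 → X
  i=21: C-Q = 12 → M
  i=22: X-Z = 24 → Y
  i=23: H-G =  1 → B
  i=24: F-D =  2 → C
  i=25: G-F =  1 → B
  i=26: A-N = 13 → N
  i=27: D-K = 19 → T
  i=28: L-O = 23 → X
  i=29: I-W = 12 → M
  i=30: M-O = 24 → Y
  i=31: X-W =  1 → B
  i=32: S-Q =  2 → C
  shifts repeat with period 8: CBNTXMYB

CBNTXMYB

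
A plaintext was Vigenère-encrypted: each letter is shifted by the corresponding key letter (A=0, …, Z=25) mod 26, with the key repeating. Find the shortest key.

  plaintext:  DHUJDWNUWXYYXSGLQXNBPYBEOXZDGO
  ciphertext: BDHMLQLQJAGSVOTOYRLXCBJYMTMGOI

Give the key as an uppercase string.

YWNDIU

  i= 0: B-D = 24 → Y
  i= 1: D-H = 22 → W
  i= 2: H-U = 13 → N
  i= 3: M-J =  3 → D
  i= 4: L-D =  8 → I
  i= 5: Q-W = 20 → U
  i= 6: L-N = 24 → Y
  i= 7: Q-U = 22 → W
  i= 8: J-W = 13 → N
  i= 9: A-X =  3 → D
  i=10: G-Y =  8 → I
  i=11: S-Y = 20 → U
  i=12: V-X = 24 → Y
  i=13: O-S = 22 → W
  i=14: T-G = 13 → N
  i=15: O-L =  3 → D
  i=16: Y-Q =  8 → I
  i=17: R-X = 20 → U
  i=18: L-N = 24 → Y
  i=19: X-B = 22 → W
  i=20: C-P = 13 → N
  i=21: B-Y =  3 → D
  i=22: J-B =  8 → I
  i=23: Y-E = 20 → U
  i=24: M-O = 24 → Y
  i=25: T-X = 22 → W
  i=26: M-Z = 13 → N
  i=27: G-D =  3 → D
  i=28: O-G =  8 → I
  i=29: I-O = 20 → U
  shifts repeat with period 6: YWNDIU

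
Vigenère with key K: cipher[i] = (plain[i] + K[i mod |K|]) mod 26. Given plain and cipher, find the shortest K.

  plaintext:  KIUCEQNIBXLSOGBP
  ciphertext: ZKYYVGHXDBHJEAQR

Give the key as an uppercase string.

PCEWRQU

  i= 0: Z-K = 15 → P
  i= 1: K-I =  2 → C
  i= 2: Y-U =  4 → E
  i= 3: Y-C = 22 → W
  i= 4: V-E = 17 → R
  i= 5: G-Q = 16 → Q
  i= 6: H-N = 20 → U
  i= 7: X-I = 15 → P
  i= 8: D-B =  2 → C
  i= 9: B-X =  4 → E
  i=10: H-L = 22 → W
  i=11: J-S = 17 → R
  i=12: E-O = 16 → Q
  i=13: A-G = 20 → U
  i=14: Q-B = 15 → P
  i=15: R-P =  2 → C
  shifts repeat with period 7: PCEWRQU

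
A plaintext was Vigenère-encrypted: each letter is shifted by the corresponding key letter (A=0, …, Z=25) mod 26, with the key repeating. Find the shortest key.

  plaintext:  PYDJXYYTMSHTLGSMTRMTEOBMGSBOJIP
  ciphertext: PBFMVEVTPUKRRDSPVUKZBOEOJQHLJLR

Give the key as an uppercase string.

  i= 0: P-P =  0 → A
  i= 1: B-Y =  3 → D
  i= 2: F-D =  2 → C
  i= 3: M-J =  3 → D
  i= 4: V-X = 24 → Y
  i= 5: E-Y =  6 → G
  i= 6: V-Y = 23 → X
  i= 7: T-T =  0 → A
  i= 8: P-M =  3 → D
  i= 9: U-S =  2 → C
  i=10: K-H =  3 → D
  i=11: R-T = 24 → Y
  i=12: R-L =  6 → G
  i=13: D-G = 23 → X
  i=14: S-S =  0 → A
  i=15: P-M =  3 → D
  i=16: V-T =  2 → C
  i=17: U-R =  3 → D
  i=18: K-M = 24 → Y
  i=19: Z-T =  6 → G
  i=20: B-E = 23 → X
  i=21: O-O =  0 → A
  i=22: E-B =  3 → D
  i=23: O-M =  2 → C
  i=24: J-G =  3 → D
  i=25: Q-S = 24 → Y
  i=26: H-B =  6 → G
  i=27: L-O = 23 → X
  i=28: J-J =  0 → A
  i=29: L-I =  3 → D
  i=30: R-P =  2 → C
  shifts repeat with period 7: ADCDYGX

ADCDYGX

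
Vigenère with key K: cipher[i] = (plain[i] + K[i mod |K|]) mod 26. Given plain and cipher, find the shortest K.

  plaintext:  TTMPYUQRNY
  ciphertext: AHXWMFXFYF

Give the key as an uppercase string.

HOL

  i= 0: A-T =  7 → H
  i= 1: H-T = 14 → O
  i= 2: X-M = 11 → L
  i= 3: W-P =  7 → H
  i= 4: M-Y = 14 → O
  i= 5: F-U = 11 → L
  i= 6: X-Q =  7 → H
  i= 7: F-R = 14 → O
  i= 8: Y-N = 11 → L
  i= 9: F-Y =  7 → H
  shifts repeat with period 3: HOL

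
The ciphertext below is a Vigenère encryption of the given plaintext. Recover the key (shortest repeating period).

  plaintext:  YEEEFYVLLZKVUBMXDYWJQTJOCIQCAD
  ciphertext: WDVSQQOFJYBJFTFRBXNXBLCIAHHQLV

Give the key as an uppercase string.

  i= 0: W-Y = 24 → Y
  i= 1: D-E = 25 → Z
  i= 2: V-E = 17 → R
  i= 3: S-E = 14 → O
  i= 4: Q-F = 11 → L
  i= 5: Q-Y = 18 → S
  i= 6: O-V = 19 → T
  i= 7: F-L = 20 → U
  i= 8: J-L = 24 → Y
  i= 9: Y-Z = 25 → Z
  i=10: B-K = 17 → R
  i=11: J-V = 14 → O
  i=12: F-U = 11 → L
  i=13: T-B = 18 → S
  i=14: F-M = 19 → T
  i=15: R-X = 20 → U
  i=16: B-D = 24 → Y
  i=17: X-Y = 25 → Z
  i=18: N-W = 17 → R
  i=19: X-J = 14 → O
  i=20: B-Q = 11 → L
  i=21: L-T = 18 → S
  i=22: C-J = 19 → T
  i=23: I-O = 20 → U
  i=24: A-C = 24 → Y
  i=25: H-I = 25 → Z
  i=26: H-Q = 17 → R
  i=27: Q-C = 14 → O
  i=28: L-A = 11 → L
  i=29: V-D = 18 → S
  shifts repeat with period 8: YZROLSTU

YZROLSTU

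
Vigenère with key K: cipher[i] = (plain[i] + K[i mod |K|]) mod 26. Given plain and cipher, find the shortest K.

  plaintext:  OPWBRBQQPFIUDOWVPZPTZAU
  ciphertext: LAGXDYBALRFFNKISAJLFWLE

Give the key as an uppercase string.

  i= 0: L-O = 23 → X
  i= 1: A-P = 11 → L
  i= 2: G-W = 10 → K
  i= 3: X-B = 22 → W
  i= 4: D-R = 12 → M
  i= 5: Y-B = 23 → X
  i= 6: B-Q = 11 → L
  i= 7: A-Q = 10 → K
  i= 8: L-P = 22 → W
  i= 9: R-F = 12 → M
  i=10: F-I = 23 → X
  i=11: F-U = 11 → L
  i=12: N-D = 10 → K
  i=13: K-O = 22 → W
  i=14: I-W = 12 → M
  i=15: S-V = 23 → X
  i=16: A-P = 11 → L
  i=17: J-Z = 10 → K
  i=18: L-P = 22 → W
  i=19: F-T = 12 → M
  i=20: W-Z = 23 → X
  i=21: L-A = 11 → L
  i=22: E-U = 10 → K
  shifts repeat with period 5: XLKWM

XLKWM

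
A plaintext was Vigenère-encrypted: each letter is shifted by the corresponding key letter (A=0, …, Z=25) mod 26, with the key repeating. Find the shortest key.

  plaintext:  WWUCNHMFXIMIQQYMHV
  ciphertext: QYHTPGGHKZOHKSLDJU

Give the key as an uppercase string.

UCNRCZ

  i= 0: Q-W = 20 → U
  i= 1: Y-W =  2 → C
  i= 2: H-U = 13 → N
  i= 3: T-C = 17 → R
  i= 4: P-N =  2 → C
  i= 5: G-H = 25 → Z
  i= 6: G-M = 20 → U
  i= 7: H-F =  2 → C
  i= 8: K-X = 13 → N
  i= 9: Z-I = 17 → R
  i=10: O-M =  2 → C
  i=11: H-I = 25 → Z
  i=12: K-Q = 20 → U
  i=13: S-Q =  2 → C
  i=14: L-Y = 13 → N
  i=15: D-M = 17 → R
  i=16: J-H =  2 → C
  i=17: U-V = 25 → Z
  shifts repeat with period 6: UCNRCZ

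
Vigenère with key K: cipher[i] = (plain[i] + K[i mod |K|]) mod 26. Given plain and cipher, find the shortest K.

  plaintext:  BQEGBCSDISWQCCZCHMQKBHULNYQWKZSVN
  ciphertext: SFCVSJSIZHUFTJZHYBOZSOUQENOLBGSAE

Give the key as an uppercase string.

RPYPRHAF

  i= 0: S-B = 17 → R
  i= 1: F-Q = 15 → P
  i= 2: C-E = 24 → Y
  i= 3: V-G = 15 → P
  i= 4: S-B = 17 → R
  i= 5: J-C =  7 → H
  i= 6: S-S =  0 → A
  i= 7: I-D =  5 → F
  i= 8: Z-I = 17 → R
  i= 9: H-S = 15 → P
  i=10: U-W = 24 → Y
  i=11: F-Q = 15 → P
  i=12: T-C = 17 → R
  i=13: J-C =  7 → H
  i=14: Z-Z =  0 → A
  i=15: H-C =  5 → F
  i=16: Y-H = 17 → R
  i=17: B-M = 15 → P
  i=18: O-Q = 24 → Y
  i=19: Z-K = 15 → P
  i=20: S-B = 17 → R
  i=21: O-H =  7 → H
  i=22: U-U =  0 → A
  i=23: Q-L =  5 → F
  i=24: E-N = 17 → R
  i=25: N-Y = 15 → P
  i=26: O-Q = 24 → Y
  i=27: L-W = 15 → P
  i=28: B-K = 17 → R
  i=29: G-Z =  7 → H
  i=30: S-S =  0 → A
  i=31: A-V =  5 → F
  i=32: E-N = 17 → R
  shifts repeat with period 8: RPYPRHAF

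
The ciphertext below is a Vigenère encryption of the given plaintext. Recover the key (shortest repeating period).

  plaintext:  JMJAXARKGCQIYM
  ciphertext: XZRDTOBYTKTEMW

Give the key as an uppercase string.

ONIDWOK

  i= 0: X-J = 14 → O
  i= 1: Z-M = 13 → N
  i= 2: R-J =  8 → I
  i= 3: D-A =  3 → D
  i= 4: T-X = 22 → W
  i= 5: O-A = 14 → O
  i= 6: B-R = 10 → K
  i= 7: Y-K = 14 → O
  i= 8: T-G = 13 → N
  i= 9: K-C =  8 → I
  i=10: T-Q =  3 → D
  i=11: E-I = 22 → W
  i=12: M-Y = 14 → O
  i=13: W-M = 10 → K
  shifts repeat with period 7: ONIDWOK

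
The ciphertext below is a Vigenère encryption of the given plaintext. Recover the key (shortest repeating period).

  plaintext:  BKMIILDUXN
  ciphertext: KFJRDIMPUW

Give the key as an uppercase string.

JVX

  i= 0: K-B =  9 → J
  i= 1: F-K = 21 → V
  i= 2: J-M = 23 → X
  i= 3: R-I =  9 → J
  i= 4: D-I = 21 → V
  i= 5: I-L = 23 → X
  i= 6: M-D =  9 → J
  i= 7: P-U = 21 → V
  i= 8: U-X = 23 → X
  i= 9: W-N =  9 → J
  shifts repeat with period 3: JVX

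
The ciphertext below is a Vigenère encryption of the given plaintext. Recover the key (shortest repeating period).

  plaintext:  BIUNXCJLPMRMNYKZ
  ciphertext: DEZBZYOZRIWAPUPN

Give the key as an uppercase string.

CWFO

  i= 0: D-B =  2 → C
  i= 1: E-I = 22 → W
  i= 2: Z-U =  5 → F
  i= 3: B-N = 14 → O
  i= 4: Z-X =  2 → C
  i= 5: Y-C = 22 → W
  i= 6: O-J =  5 → F
  i= 7: Z-L = 14 → O
  i= 8: R-P =  2 → C
  i= 9: I-M = 22 → W
  i=10: W-R =  5 → F
  i=11: A-M = 14 → O
  i=12: P-N =  2 → C
  i=13: U-Y = 22 → W
  i=14: P-K =  5 → F
  i=15: N-Z = 14 → O
  shifts repeat with period 4: CWFO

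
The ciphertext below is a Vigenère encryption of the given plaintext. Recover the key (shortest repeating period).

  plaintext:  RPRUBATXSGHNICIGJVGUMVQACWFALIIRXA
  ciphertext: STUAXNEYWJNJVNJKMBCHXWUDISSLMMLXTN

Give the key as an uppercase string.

  i= 0: S-R =  1 → B
  i= 1: T-P =  4 → E
  i= 2: U-R =  3 → D
  i= 3: A-U =  6 → G
  i= 4: X-B = 22 → W
  i= 5: N-A = 13 → N
  i= 6: E-T = 11 → L
  i= 7: Y-X =  1 → B
  i= 8: W-S =  4 → E
  i= 9: J-G =  3 → D
  i=10: N-H =  6 → G
  i=11: J-N = 22 → W
  i=12: V-I = 13 → N
  i=13: N-C = 11 → L
  i=14: J-I =  1 → B
  i=15: K-G =  4 → E
  i=16: M-J =  3 → D
  i=17: B-V =  6 → G
  i=18: C-G = 22 → W
  i=19: H-U = 13 → N
  i=20: X-M = 11 → L
  i=21: W-V =  1 → B
  i=22: U-Q =  4 → E
  i=23: D-A =  3 → D
  i=24: I-C =  6 → G
  i=25: S-W = 22 → W
  i=26: S-F = 13 → N
  i=27: L-A = 11 → L
  i=28: M-L =  1 → B
  i=29: M-I =  4 → E
  i=30: L-I =  3 → D
  i=31: X-R =  6 → G
  i=32: T-X = 22 → W
  i=33: N-A = 13 → N
  shifts repeat with period 7: BEDGWNL

BEDGWNL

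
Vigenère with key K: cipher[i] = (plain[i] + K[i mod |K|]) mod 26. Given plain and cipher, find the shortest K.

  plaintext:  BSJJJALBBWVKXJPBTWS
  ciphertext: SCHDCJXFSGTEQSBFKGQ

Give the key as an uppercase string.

RKYUTJME

  i= 0: S-B = 17 → R
  i= 1: C-S = 10 → K
  i= 2: H-J = 24 → Y
  i= 3: D-J = 20 → U
  i= 4: C-J = 19 → T
  i= 5: J-A =  9 → J
  i= 6: X-L = 12 → M
  i= 7: F-B =  4 → E
  i= 8: S-B = 17 → R
  i= 9: G-W = 10 → K
  i=10: T-V = 24 → Y
  i=11: E-K = 20 → U
  i=12: Q-X = 19 → T
  i=13: S-J =  9 → J
  i=14: B-P = 12 → M
  i=15: F-B =  4 → E
  i=16: K-T = 17 → R
  i=17: G-W = 10 → K
  i=18: Q-S = 24 → Y
  shifts repeat with period 8: RKYUTJME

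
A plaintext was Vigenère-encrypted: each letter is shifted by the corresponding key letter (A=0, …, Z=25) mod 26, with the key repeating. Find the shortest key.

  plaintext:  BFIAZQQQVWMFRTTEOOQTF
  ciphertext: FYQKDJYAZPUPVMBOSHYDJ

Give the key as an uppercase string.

ETIK

  i= 0: F-B =  4 → E
  i= 1: Y-F = 19 → T
  i= 2: Q-I =  8 → I
  i= 3: K-A = 10 → K
  i= 4: D-Z =  4 → E
  i= 5: J-Q = 19 → T
  i= 6: Y-Q =  8 → I
  i= 7: A-Q = 10 → K
  i= 8: Z-V =  4 → E
  i= 9: P-W = 19 → T
  i=10: U-M =  8 → I
  i=11: P-F = 10 → K
  i=12: V-R =  4 → E
  i=13: M-T = 19 → T
  i=14: B-T =  8 → I
  i=15: O-E = 10 → K
  i=16: S-O =  4 → E
  i=17: H-O = 19 → T
  i=18: Y-Q =  8 → I
  i=19: D-T = 10 → K
  i=20: J-F =  4 → E
  shifts repeat with period 4: ETIK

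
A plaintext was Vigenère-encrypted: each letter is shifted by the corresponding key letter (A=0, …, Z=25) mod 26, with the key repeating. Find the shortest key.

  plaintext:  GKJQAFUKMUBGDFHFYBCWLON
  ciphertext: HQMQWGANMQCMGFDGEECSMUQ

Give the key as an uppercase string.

BGDAW

  i= 0: H-G =  1 → B
  i= 1: Q-K =  6 → G
  i= 2: M-J =  3 → D
  i= 3: Q-Q =  0 → A
  i= 4: W-A = 22 → W
  i= 5: G-F =  1 → B
  i= 6: A-U =  6 → G
  i= 7: N-K =  3 → D
  i= 8: M-M =  0 → A
  i= 9: Q-U = 22 → W
  i=10: C-B =  1 → B
  i=11: M-G =  6 → G
  i=12: G-D =  3 → D
  i=13: F-F =  0 → A
  i=14: D-H = 22 → W
  i=15: G-F =  1 → B
  i=16: E-Y =  6 → G
  i=17: E-B =  3 → D
  i=18: C-C =  0 → A
  i=19: S-W = 22 → W
  i=20: M-L =  1 → B
  i=21: U-O =  6 → G
  i=22: Q-N =  3 → D
  shifts repeat with period 5: BGDAW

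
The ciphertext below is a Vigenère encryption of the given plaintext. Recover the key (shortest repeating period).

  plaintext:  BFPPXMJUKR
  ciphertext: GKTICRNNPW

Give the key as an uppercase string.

FFET

  i= 0: G-B =  5 → F
  i= 1: K-F =  5 → F
  i= 2: T-P =  4 → E
  i= 3: I-P = 19 → T
  i= 4: C-X =  5 → F
  i= 5: R-M =  5 → F
  i= 6: N-J =  4 → E
  i= 7: N-U = 19 → T
  i= 8: P-K =  5 → F
  i= 9: W-R =  5 → F
  shifts repeat with period 4: FFET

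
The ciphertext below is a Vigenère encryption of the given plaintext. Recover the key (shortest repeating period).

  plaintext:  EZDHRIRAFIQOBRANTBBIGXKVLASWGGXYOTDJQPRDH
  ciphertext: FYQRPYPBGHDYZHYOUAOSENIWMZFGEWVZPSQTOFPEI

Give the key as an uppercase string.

  i= 0: F-E =  1 → B
  i= 1: Y-Z = 25 → Z
  i= 2: Q-D = 13 → N
  i= 3: R-H = 10 → K
  i= 4: P-R = 24 → Y
  i= 5: Y-I = 16 → Q
  i= 6: P-R = 24 → Y
  i= 7: B-A =  1 → B
  i= 8: G-F =  1 → B
  i= 9: H-I = 25 → Z
  i=10: D-Q = 13 → N
  i=11: Y-O = 10 → K
  i=12: Z-B = 24 → Y
  i=13: H-R = 16 → Q
  i=14: Y-A = 24 → Y
  i=15: O-N =  1 → B
  i=16: U-T =  1 → B
  i=17: A-B = 25 → Z
  i=18: O-B = 13 → N
  i=19: S-I = 10 → K
  i=20: E-G = 24 → Y
  i=21: N-X = 16 → Q
  i=22: I-K = 24 → Y
  i=23: W-V =  1 → B
  i=24: M-L =  1 → B
  i=25: Z-A = 25 → Z
  i=26: F-S = 13 → N
  i=27: G-W = 10 → K
  i=28: E-G = 24 → Y
  i=29: W-G = 16 → Q
  i=30: V-X = 24 → Y
  i=31: Z-Y =  1 → B
  i=32: P-O =  1 → B
  i=33: S-T = 25 → Z
  i=34: Q-D = 13 → N
  i=35: T-J = 10 → K
  i=36: O-Q = 24 → Y
  i=37: F-P = 16 → Q
  i=38: P-R = 24 → Y
  i=39: E-D =  1 → B
  i=40: I-H =  1 → B
  shifts repeat with period 8: BZNKYQYB

BZNKYQYB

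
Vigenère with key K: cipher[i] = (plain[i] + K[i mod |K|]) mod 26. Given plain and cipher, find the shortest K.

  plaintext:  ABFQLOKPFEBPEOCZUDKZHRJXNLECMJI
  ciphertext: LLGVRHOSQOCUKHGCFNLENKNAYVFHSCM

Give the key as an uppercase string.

LKBFGTED

  i= 0: L-A = 11 → L
  i= 1: L-B = 10 → K
  i= 2: G-F =  1 → B
  i= 3: V-Q =  5 → F
  i= 4: R-L =  6 → G
  i= 5: H-O = 19 → T
  i= 6: O-K =  4 → E
  i= 7: S-P =  3 → D
  i= 8: Q-F = 11 → L
  i= 9: O-E = 10 → K
  i=10: C-B =  1 → B
  i=11: U-P =  5 → F
  i=12: K-E =  6 → G
  i=13: H-O = 19 → T
  i=14: G-C =  4 → E
  i=15: C-Z =  3 → D
  i=16: F-U = 11 → L
  i=17: N-D = 10 → K
  i=18: L-K =  1 → B
  i=19: E-Z =  5 → F
  i=20: N-H =  6 → G
  i=21: K-R = 19 → T
  i=22: N-J =  4 → E
  i=23: A-X =  3 → D
  i=24: Y-N = 11 → L
  i=25: V-L = 10 → K
  i=26: F-E =  1 → B
  i=27: H-C =  5 → F
  i=28: S-M =  6 → G
  i=29: C-J = 19 → T
  i=30: M-I =  4 → E
  shifts repeat with period 8: LKBFGTED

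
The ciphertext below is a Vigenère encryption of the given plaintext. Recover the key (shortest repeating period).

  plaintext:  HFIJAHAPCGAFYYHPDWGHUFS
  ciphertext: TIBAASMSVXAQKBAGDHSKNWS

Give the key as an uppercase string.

  i= 0: T-H = 12 → M
  i= 1: I-F =  3 → D
  i= 2: B-I = 19 → T
  i= 3: A-J = 17 → R
  i= 4: A-A =  0 → A
  i= 5: S-H = 11 → L
  i= 6: M-A = 12 → M
  i= 7: S-P =  3 → D
  i= 8: V-C = 19 → T
  i= 9: X-G = 17 → R
  i=10: A-A =  0 → A
  i=11: Q-F = 11 → L
  i=12: K-Y = 12 → M
  i=13: B-Y =  3 → D
  i=14: A-H = 19 → T
  i=15: G-P = 17 → R
  i=16: D-D =  0 → A
  i=17: H-W = 11 → L
  i=18: S-G = 12 → M
  i=19: K-H =  3 → D
  i=20: N-U = 19 → T
  i=21: W-F = 17 → R
  i=22: S-S =  0 → A
  shifts repeat with period 6: MDTRAL

MDTRAL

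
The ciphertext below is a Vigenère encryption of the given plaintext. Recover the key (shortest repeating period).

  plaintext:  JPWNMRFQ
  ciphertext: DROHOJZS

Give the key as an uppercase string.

  i= 0: D-J = 20 → U
  i= 1: R-P =  2 → C
  i= 2: O-W = 18 → S
  i= 3: H-N = 20 → U
  i= 4: O-M =  2 → C
  i= 5: J-R = 18 → S
  i= 6: Z-F = 20 → U
  i= 7: S-Q =  2 → C
  shifts repeat with period 3: UCS

UCS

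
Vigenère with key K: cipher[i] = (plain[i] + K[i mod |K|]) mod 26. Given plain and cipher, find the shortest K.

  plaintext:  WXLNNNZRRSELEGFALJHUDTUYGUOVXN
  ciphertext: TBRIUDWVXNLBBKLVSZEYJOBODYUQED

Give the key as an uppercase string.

  i= 0: T-W = 23 → X
  i= 1: B-X =  4 → E
  i= 2: R-L =  6 → G
  i= 3: I-N = 21 → V
  i= 4: U-N =  7 → H
  i= 5: D-N = 16 → Q
  i= 6: W-Z = 23 → X
  i= 7: V-R =  4 → E
  i= 8: X-R =  6 → G
  i= 9: N-S = 21 → V
  i=10: L-E =  7 → H
  i=11: B-L = 16 → Q
  i=12: B-E = 23 → X
  i=13: K-G =  4 → E
  i=14: L-F =  6 → G
  i=15: V-A = 21 → V
  i=16: S-L =  7 → H
  i=17: Z-J = 16 → Q
  i=18: E-H = 23 → X
  i=19: Y-U =  4 → E
  i=20: J-D =  6 → G
  i=21: O-T = 21 → V
  i=22: B-U =  7 → H
  i=23: O-Y = 16 → Q
  i=24: D-G = 23 → X
  i=25: Y-U =  4 → E
  i=26: U-O =  6 → G
  i=27: Q-V = 21 → V
  i=28: E-X =  7 → H
  i=29: D-N = 16 → Q
  shifts repeat with period 6: XEGVHQ

XEGVHQ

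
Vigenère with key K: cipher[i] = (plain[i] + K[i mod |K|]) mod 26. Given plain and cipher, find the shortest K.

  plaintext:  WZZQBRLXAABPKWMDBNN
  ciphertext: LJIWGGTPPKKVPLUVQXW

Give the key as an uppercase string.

PKJGFPIS

  i= 0: L-W = 15 → P
  i= 1: J-Z = 10 → K
  i= 2: I-Z =  9 → J
  i= 3: W-Q =  6 → G
  i= 4: G-B =  5 → F
  i= 5: G-R = 15 → P
  i= 6: T-L =  8 → I
  i= 7: P-X = 18 → S
  i= 8: P-A = 15 → P
  i= 9: K-A = 10 → K
  i=10: K-B =  9 → J
  i=11: V-P =  6 → G
  i=12: P-K =  5 → F
  i=13: L-W = 15 → P
  i=14: U-M =  8 → I
  i=15: V-D = 18 → S
  i=16: Q-B = 15 → P
  i=17: X-N = 10 → K
  i=18: W-N =  9 → J
  shifts repeat with period 8: PKJGFPIS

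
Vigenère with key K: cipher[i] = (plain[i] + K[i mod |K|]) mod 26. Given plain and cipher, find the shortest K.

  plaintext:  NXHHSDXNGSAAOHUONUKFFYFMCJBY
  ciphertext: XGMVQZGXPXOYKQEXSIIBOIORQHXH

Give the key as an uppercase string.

  i= 0: X-N = 10 → K
  i= 1: G-X =  9 → J
  i= 2: M-H =  5 → F
  i= 3: V-H = 14 → O
  i= 4: Q-S = 24 → Y
  i= 5: Z-D = 22 → W
  i= 6: G-X =  9 → J
  i= 7: X-N = 10 → K
  i= 8: P-G =  9 → J
  i= 9: X-S =  5 → F
  i=10: O-A = 14 → O
  i=11: Y-A = 24 → Y
  i=12: K-O = 22 → W
  i=13: Q-H =  9 → J
  i=14: E-U = 10 → K
  i=15: X-O =  9 → J
  i=16: S-N =  5 → F
  i=17: I-U = 14 → O
  i=18: I-K = 24 → Y
  i=19: B-F = 22 → W
  i=20: O-F =  9 → J
  i=21: I-Y = 10 → K
  i=22: O-F =  9 → J
  i=23: R-M =  5 → F
  i=24: Q-C = 14 → O
  i=25: H-J = 24 → Y
  i=26: X-B = 22 → W
  i=27: H-Y =  9 → J
  shifts repeat with period 7: KJFOYWJ

KJFOYWJ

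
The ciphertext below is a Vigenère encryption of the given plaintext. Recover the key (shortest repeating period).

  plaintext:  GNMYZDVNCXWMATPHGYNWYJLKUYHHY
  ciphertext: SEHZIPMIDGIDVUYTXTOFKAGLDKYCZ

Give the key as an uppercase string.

  i= 0: S-G = 12 → M
  i= 1: E-N = 17 → R
  i= 2: H-M = 21 → V
  i= 3: Z-Y =  1 → B
  i= 4: I-Z =  9 → J
  i= 5: P-D = 12 → M
  i= 6: M-V = 17 → R
  i= 7: I-N = 21 → V
  i= 8: D-C =  1 → B
  i= 9: G-X =  9 → J
  i=10: I-W = 12 → M
  i=11: D-M = 17 → R
  i=12: V-A = 21 → V
  i=13: U-T =  1 → B
  i=14: Y-P =  9 → J
  i=15: T-H = 12 → M
  i=16: X-G = 17 → R
  i=17: T-Y = 21 → V
  i=18: O-N =  1 → B
  i=19: F-W =  9 → J
  i=20: K-Y = 12 → M
  i=21: A-J = 17 → R
  i=22: G-L = 21 → V
  i=23: L-K =  1 → B
  i=24: D-U =  9 → J
  i=25: K-Y = 12 → M
  i=26: Y-H = 17 → R
  i=27: C-H = 21 → V
  i=28: Z-Y =  1 → B
  shifts repeat with period 5: MRVBJ

MRVBJ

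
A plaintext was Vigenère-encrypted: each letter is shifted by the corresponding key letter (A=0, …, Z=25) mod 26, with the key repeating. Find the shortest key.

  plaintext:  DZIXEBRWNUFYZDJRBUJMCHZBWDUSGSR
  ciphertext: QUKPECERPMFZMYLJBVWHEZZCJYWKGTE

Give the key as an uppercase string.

  i= 0: Q-D = 13 → N
  i= 1: U-Z = 21 → V
  i= 2: K-I =  2 → C
  i= 3: P-X = 18 → S
  i= 4: E-E =  0 → A
  i= 5: C-B =  1 → B
  i= 6: E-R = 13 → N
  i= 7: R-W = 21 → V
  i= 8: P-N =  2 → C
  i= 9: M-U = 18 → S
  i=10: F-F =  0 → A
  i=11: Z-Y =  1 → B
  i=12: M-Z = 13 → N
  i=13: Y-D = 21 → V
  i=14: L-J =  2 → C
  i=15: J-R = 18 → S
  i=16: B-B =  0 → A
  i=17: V-U =  1 → B
  i=18: W-J = 13 → N
  i=19: H-M = 21 → V
  i=20: E-C =  2 → C
  i=21: Z-H = 18 → S
  i=22: Z-Z =  0 → A
  i=23: C-B =  1 → B
  i=24: J-W = 13 → N
  i=25: Y-D = 21 → V
  i=26: W-U =  2 → C
  i=27: K-S = 18 → S
  i=28: G-G =  0 → A
  i=29: T-S =  1 → B
  i=30: E-R = 13 → N
  shifts repeat with period 6: NVCSAB

NVCSAB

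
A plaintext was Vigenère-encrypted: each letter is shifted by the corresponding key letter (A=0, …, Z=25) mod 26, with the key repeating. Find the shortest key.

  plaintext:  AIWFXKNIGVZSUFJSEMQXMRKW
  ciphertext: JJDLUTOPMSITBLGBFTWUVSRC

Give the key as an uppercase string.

JBHGX

  i= 0: J-A =  9 → J
  i= 1: J-I =  1 → B
  i= 2: D-W =  7 → H
  i= 3: L-F =  6 → G
  i= 4: U-X = 23 → X
  i= 5: T-K =  9 → J
  i= 6: O-N =  1 → B
  i= 7: P-I =  7 → H
  i= 8: M-G =  6 → G
  i= 9: S-V = 23 → X
  i=10: I-Z =  9 → J
  i=11: T-S =  1 → B
  i=12: B-U =  7 → H
  i=13: L-F =  6 → G
  i=14: G-J = 23 → X
  i=15: B-S =  9 → J
  i=16: F-E =  1 → B
  i=17: T-M =  7 → H
  i=18: W-Q =  6 → G
  i=19: U-X = 23 → X
  i=20: V-M =  9 → J
  i=21: S-R =  1 → B
  i=22: R-K =  7 → H
  i=23: C-W =  6 → G
  shifts repeat with period 5: JBHGX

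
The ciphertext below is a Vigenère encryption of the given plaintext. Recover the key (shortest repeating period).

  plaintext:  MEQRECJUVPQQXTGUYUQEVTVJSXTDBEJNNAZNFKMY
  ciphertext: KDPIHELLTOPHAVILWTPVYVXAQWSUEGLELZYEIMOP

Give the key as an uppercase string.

  i= 0: K-M = 24 → Y
  i= 1: D-E = 25 → Z
  i= 2: P-Q = 25 → Z
  i= 3: I-R = 17 → R
  i= 4: H-E =  3 → D
  i= 5: E-C =  2 → C
  i= 6: L-J =  2 → C
  i= 7: L-U = 17 → R
  i= 8: T-V = 24 → Y
  i= 9: O-P = 25 → Z
  i=10: P-Q = 25 → Z
  i=11: H-Q = 17 → R
  i=12: A-X =  3 → D
  i=13: V-T =  2 → C
  i=14: I-G =  2 → C
  i=15: L-U = 17 → R
  i=16: W-Y = 24 → Y
  i=17: T-U = 25 → Z
  i=18: P-Q = 25 → Z
  i=19: V-E = 17 → R
  i=20: Y-V =  3 → D
  i=21: V-T =  2 → C
  i=22: X-V =  2 → C
  i=23: A-J = 17 → R
  i=24: Q-S = 24 → Y
  i=25: W-X = 25 → Z
  i=26: S-T = 25 → Z
  i=27: U-D = 17 → R
  i=28: E-B =  3 → D
  i=29: G-E =  2 → C
  i=30: L-J =  2 → C
  i=31: E-N = 17 → R
  i=32: L-N = 24 → Y
  i=33: Z-A = 25 → Z
  i=34: Y-Z = 25 → Z
  i=35: E-N = 17 → R
  i=36: I-F =  3 → D
  i=37: M-K =  2 → C
  i=38: O-M =  2 → C
  i=39: P-Y = 17 → R
  shifts repeat with period 8: YZZRDCCR

YZZRDCCR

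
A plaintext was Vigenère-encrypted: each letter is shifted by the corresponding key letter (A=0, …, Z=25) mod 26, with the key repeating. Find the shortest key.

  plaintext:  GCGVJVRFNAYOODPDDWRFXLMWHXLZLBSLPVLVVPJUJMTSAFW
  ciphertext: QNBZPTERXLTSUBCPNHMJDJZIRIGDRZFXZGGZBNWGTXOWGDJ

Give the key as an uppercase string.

  i= 0: Q-G = 10 → K
  i= 1: N-C = 11 → L
  i= 2: B-G = 21 → V
  i= 3: Z-V =  4 → E
  i= 4: P-J =  6 → G
  i= 5: T-V = 24 → Y
  i= 6: E-R = 13 → N
  i= 7: R-F = 12 → M
  i= 8: X-N = 10 → K
  i= 9: L-A = 11 → L
  i=10: T-Y = 21 → V
  i=11: S-O =  4 → E
  i=12: U-O =  6 → G
  i=13: B-D = 24 → Y
  i=14: C-P = 13 → N
  i=15: P-D = 12 → M
  i=16: N-D = 10 → K
  i=17: H-W = 11 → L
  i=18: M-R = 21 → V
  i=19: J-F =  4 → E
  i=20: D-X =  6 → G
  i=21: J-L = 24 → Y
  i=22: Z-M = 13 → N
  i=23: I-W = 12 → M
  i=24: R-H = 10 → K
  i=25: I-X = 11 → L
  i=26: G-L = 21 → V
  i=27: D-Z =  4 → E
  i=28: R-L =  6 → G
  i=29: Z-B = 24 → Y
  i=30: F-S = 13 → N
  i=31: X-L = 12 → M
  i=32: Z-P = 10 → K
  i=33: G-V = 11 → L
  i=34: G-L = 21 → V
  i=35: Z-V =  4 → E
  i=36: B-V =  6 → G
  i=37: N-P = 24 → Y
  i=38: W-J = 13 → N
  i=39: G-U = 12 → M
  i=40: T-J = 10 → K
  i=41: X-M = 11 → L
  i=42: O-T = 21 → V
  i=43: W-S =  4 → E
  i=44: G-A =  6 → G
  i=45: D-F = 24 → Y
  i=46: J-W = 13 → N
  shifts repeat with period 8: KLVEGYNM

KLVEGYNM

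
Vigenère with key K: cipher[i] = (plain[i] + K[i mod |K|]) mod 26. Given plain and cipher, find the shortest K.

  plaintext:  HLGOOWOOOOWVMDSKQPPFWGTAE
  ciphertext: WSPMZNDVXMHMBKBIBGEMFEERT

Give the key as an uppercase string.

PHJYLR

  i= 0: W-H = 15 → P
  i= 1: S-L =  7 → H
  i= 2: P-G =  9 → J
  i= 3: M-O = 24 → Y
  i= 4: Z-O = 11 → L
  i= 5: N-W = 17 → R
  i= 6: D-O = 15 → P
  i= 7: V-O =  7 → H
  i= 8: X-O =  9 → J
  i= 9: M-O = 24 → Y
  i=10: H-W = 11 → L
  i=11: M-V = 17 → R
  i=12: B-M = 15 → P
  i=13: K-D =  7 → H
  i=14: B-S =  9 → J
  i=15: I-K = 24 → Y
  i=16: B-Q = 11 → L
  i=17: G-P = 17 → R
  i=18: E-P = 15 → P
  i=19: M-F =  7 → H
  i=20: F-W =  9 → J
  i=21: E-G = 24 → Y
  i=22: E-T = 11 → L
  i=23: R-A = 17 → R
  i=24: T-E = 15 → P
  shifts repeat with period 6: PHJYLR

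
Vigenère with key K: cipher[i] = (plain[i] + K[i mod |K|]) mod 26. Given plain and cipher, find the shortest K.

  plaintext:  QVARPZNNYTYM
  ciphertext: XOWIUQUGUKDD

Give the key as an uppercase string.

  i= 0: X-Q =  7 → H
  i= 1: O-V = 19 → T
  i= 2: W-A = 22 → W
  i= 3: I-R = 17 → R
  i= 4: U-P =  5 → F
  i= 5: Q-Z = 17 → R
  i= 6: U-N =  7 → H
  i= 7: G-N = 19 → T
  i= 8: U-Y = 22 → W
  i= 9: K-T = 17 → R
  i=10: D-Y =  5 → F
  i=11: D-M = 17 → R
  shifts repeat with period 6: HTWRFR

HTWRFR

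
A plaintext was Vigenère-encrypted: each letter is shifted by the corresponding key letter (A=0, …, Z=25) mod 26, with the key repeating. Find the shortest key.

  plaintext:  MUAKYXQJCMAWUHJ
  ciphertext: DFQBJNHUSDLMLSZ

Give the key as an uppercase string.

RLQ

  i= 0: D-M = 17 → R
  i= 1: F-U = 11 → L
  i= 2: Q-A = 16 → Q
  i= 3: B-K = 17 → R
  i= 4: J-Y = 11 → L
  i= 5: N-X = 16 → Q
  i= 6: H-Q = 17 → R
  i= 7: U-J = 11 → L
  i= 8: S-C = 16 → Q
  i= 9: D-M = 17 → R
  i=10: L-A = 11 → L
  i=11: M-W = 16 → Q
  i=12: L-U = 17 → R
  i=13: S-H = 11 → L
  i=14: Z-J = 16 → Q
  shifts repeat with period 3: RLQ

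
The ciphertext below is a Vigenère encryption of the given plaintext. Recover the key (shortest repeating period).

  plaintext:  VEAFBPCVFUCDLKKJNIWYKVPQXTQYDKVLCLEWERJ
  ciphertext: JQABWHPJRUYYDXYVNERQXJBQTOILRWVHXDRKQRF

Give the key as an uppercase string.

  i= 0: J-V = 14 → O
  i= 1: Q-E = 12 → M
  i= 2: A-A =  0 → A
  i= 3: B-F = 22 → W
  i= 4: W-B = 21 → V
  i= 5: H-P = 18 → S
  i= 6: P-C = 13 → N
  i= 7: J-V = 14 → O
  i= 8: R-F = 12 → M
  i= 9: U-U =  0 → A
  i=10: Y-C = 22 → W
  i=11: Y-D = 21 → V
  i=12: D-L = 18 → S
  i=13: X-K = 13 → N
  i=14: Y-K = 14 → O
  i=15: V-J = 12 → M
  i=16: N-N =  0 → A
  i=17: E-I = 22 → W
  i=18: R-W = 21 → V
  i=19: Q-Y = 18 → S
  i=20: X-K = 13 → N
  i=21: J-V = 14 → O
  i=22: B-P = 12 → M
  i=23: Q-Q =  0 → A
  i=24: T-X = 22 → W
  i=25: O-T = 21 → V
  i=26: I-Q = 18 → S
  i=27: L-Y = 13 → N
  i=28: R-D = 14 → O
  i=29: W-K = 12 → M
  i=30: V-V =  0 → A
  i=31: H-L = 22 → W
  i=32: X-C = 21 → V
  i=33: D-L = 18 → S
  i=34: R-E = 13 → N
  i=35: K-W = 14 → O
  i=36: Q-E = 12 → M
  i=37: R-R =  0 → A
  i=38: F-J = 22 → W
  shifts repeat with period 7: OMAWVSN

OMAWVSN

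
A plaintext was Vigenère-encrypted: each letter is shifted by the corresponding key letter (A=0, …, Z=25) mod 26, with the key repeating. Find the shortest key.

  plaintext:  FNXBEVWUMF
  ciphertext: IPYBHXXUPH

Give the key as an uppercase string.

  i= 0: I-F =  3 → D
  i= 1: P-N =  2 → C
  i= 2: Y-X =  1 → B
  i= 3: B-B =  0 → A
  i= 4: H-E =  3 → D
  i= 5: X-V =  2 → C
  i= 6: X-W =  1 → B
  i= 7: U-U =  0 → A
  i= 8: P-M =  3 → D
  i= 9: H-F =  2 → C
  shifts repeat with period 4: DCBA

DCBA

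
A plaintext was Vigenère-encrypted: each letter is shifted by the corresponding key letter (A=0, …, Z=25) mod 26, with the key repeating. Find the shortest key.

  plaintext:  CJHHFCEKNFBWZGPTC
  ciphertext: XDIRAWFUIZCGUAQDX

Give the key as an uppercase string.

VUBK

  i= 0: X-C = 21 → V
  i= 1: D-J = 20 → U
  i= 2: I-H =  1 → B
  i= 3: R-H = 10 → K
  i= 4: A-F = 21 → V
  i= 5: W-C = 20 → U
  i= 6: F-E =  1 → B
  i= 7: U-K = 10 → K
  i= 8: I-N = 21 → V
  i= 9: Z-F = 20 → U
  i=10: C-B =  1 → B
  i=11: G-W = 10 → K
  i=12: U-Z = 21 → V
  i=13: A-G = 20 → U
  i=14: Q-P =  1 → B
  i=15: D-T = 10 → K
  i=16: X-C = 21 → V
  shifts repeat with period 4: VUBK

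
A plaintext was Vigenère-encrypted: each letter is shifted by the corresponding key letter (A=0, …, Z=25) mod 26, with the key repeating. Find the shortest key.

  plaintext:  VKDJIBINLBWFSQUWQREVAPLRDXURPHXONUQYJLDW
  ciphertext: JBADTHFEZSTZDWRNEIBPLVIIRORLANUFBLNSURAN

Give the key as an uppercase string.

  i= 0: J-V = 14 → O
  i= 1: B-K = 17 → R
  i= 2: A-D = 23 → X
  i= 3: D-J = 20 → U
  i= 4: T-I = 11 → L
  i= 5: H-B =  6 → G
  i= 6: F-I = 23 → X
  i= 7: E-N = 17 → R
  i= 8: Z-L = 14 → O
  i= 9: S-B = 17 → R
  i=10: T-W = 23 → X
  i=11: Z-F = 20 → U
  i=12: D-S = 11 → L
  i=13: W-Q =  6 → G
  i=14: R-U = 23 → X
  i=15: N-W = 17 → R
  i=16: E-Q = 14 → O
  i=17: I-R = 17 → R
  i=18: B-E = 23 → X
  i=19: P-V = 20 → U
  i=20: L-A = 11 → L
  i=21: V-P =  6 → G
  i=22: I-L = 23 → X
  i=23: I-R = 17 → R
  i=24: R-D = 14 → O
  i=25: O-X = 17 → R
  i=26: R-U = 23 → X
  i=27: L-R = 20 → U
  i=28: A-P = 11 → L
  i=29: N-H =  6 → G
  i=30: U-X = 23 → X
  i=31: F-O = 17 → R
  i=32: B-N = 14 → O
  i=33: L-U = 17 → R
  i=34: N-Q = 23 → X
  i=35: S-Y = 20 → U
  i=36: U-J = 11 → L
  i=37: R-L =  6 → G
  i=38: A-D = 23 → X
  i=39: N-W = 17 → R
  shifts repeat with period 8: ORXULGXR

ORXULGXR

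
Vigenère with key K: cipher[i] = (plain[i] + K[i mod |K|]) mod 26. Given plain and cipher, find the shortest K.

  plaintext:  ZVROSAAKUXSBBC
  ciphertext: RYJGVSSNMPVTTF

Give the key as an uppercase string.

  i= 0: R-Z = 18 → S
  i= 1: Y-V =  3 → D
  i= 2: J-R = 18 → S
  i= 3: G-O = 18 → S
  i= 4: V-S =  3 → D
  i= 5: S-A = 18 → S
  i= 6: S-A = 18 → S
  i= 7: N-K =  3 → D
  i= 8: M-U = 18 → S
  i= 9: P-X = 18 → S
  i=10: V-S =  3 → D
  i=11: T-B = 18 → S
  i=12: T-B = 18 → S
  i=13: F-C =  3 → D
  shifts repeat with period 3: SDS

SDS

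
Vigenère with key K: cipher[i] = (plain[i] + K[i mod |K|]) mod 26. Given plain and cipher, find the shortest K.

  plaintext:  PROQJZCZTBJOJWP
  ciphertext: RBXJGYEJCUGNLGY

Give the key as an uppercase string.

CKJTXZ

  i= 0: R-P =  2 → C
  i= 1: B-R = 10 → K
  i= 2: X-O =  9 → J
  i= 3: J-Q = 19 → T
  i= 4: G-J = 23 → X
  i= 5: Y-Z = 25 → Z
  i= 6: E-C =  2 → C
  i= 7: J-Z = 10 → K
  i= 8: C-T =  9 → J
  i= 9: U-B = 19 → T
  i=10: G-J = 23 → X
  i=11: N-O = 25 → Z
  i=12: L-J =  2 → C
  i=13: G-W = 10 → K
  i=14: Y-P =  9 → J
  shifts repeat with period 6: CKJTXZ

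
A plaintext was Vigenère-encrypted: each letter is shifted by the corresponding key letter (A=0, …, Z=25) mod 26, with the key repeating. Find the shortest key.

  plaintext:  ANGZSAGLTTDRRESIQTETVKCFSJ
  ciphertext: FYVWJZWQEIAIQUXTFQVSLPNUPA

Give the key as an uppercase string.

FLPXRZQ

  i= 0: F-A =  5 → F
  i= 1: Y-N = 11 → L
  i= 2: V-G = 15 → P
  i= 3: W-Z = 23 → X
  i= 4: J-S = 17 → R
  i= 5: Z-A = 25 → Z
  i= 6: W-G = 16 → Q
  i= 7: Q-L =  5 → F
  i= 8: E-T = 11 → L
  i= 9: I-T = 15 → P
  i=10: A-D = 23 → X
  i=11: I-R = 17 → R
  i=12: Q-R = 25 → Z
  i=13: U-E = 16 → Q
  i=14: X-S =  5 → F
  i=15: T-I = 11 → L
  i=16: F-Q = 15 → P
  i=17: Q-T = 23 → X
  i=18: V-E = 17 → R
  i=19: S-T = 25 → Z
  i=20: L-V = 16 → Q
  i=21: P-K =  5 → F
  i=22: N-C = 11 → L
  i=23: U-F = 15 → P
  i=24: P-S = 23 → X
  i=25: A-J = 17 → R
  shifts repeat with period 7: FLPXRZQ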